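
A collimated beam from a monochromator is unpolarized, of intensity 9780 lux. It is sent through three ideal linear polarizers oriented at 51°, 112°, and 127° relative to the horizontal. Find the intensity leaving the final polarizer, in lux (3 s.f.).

I ≈ 1070 lux

Unpolarized light through the first polarizer → I₁ = 9780 lux/2 = 4890 lux, polarized at 51°.
I₂ = I₁ · cos²(61°) = 4890 · 0.235 = 1149 lux.
I₃ = I₂ · cos²(15°) = 1149 · 0.933 = 1072 lux.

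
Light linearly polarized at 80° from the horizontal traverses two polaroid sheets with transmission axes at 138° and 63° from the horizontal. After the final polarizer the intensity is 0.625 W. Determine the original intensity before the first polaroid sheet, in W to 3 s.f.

I₁ = I₀ cos²(138° − 80°) = I₀ cos²(58°) = 0.2808 I₀.
I₂ = I₁ cos²(63° − 138°) = 0.2808 I₀ · cos²(75°) = 0.01881 I₀.
So 0.625 W = 0.01881 I₀, giving I₀ = 0.625/0.01881 = 33.23 W.

I₀ ≈ 33.2 W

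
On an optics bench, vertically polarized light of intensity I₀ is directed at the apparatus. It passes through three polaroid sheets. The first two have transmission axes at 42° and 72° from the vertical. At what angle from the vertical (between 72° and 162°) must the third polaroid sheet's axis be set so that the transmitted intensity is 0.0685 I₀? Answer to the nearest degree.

I₁ = I₀ cos²(42° − 0°) = I₀ cos²(42°) = 0.5523 I₀.
I₂ = I₁ cos²(72° − 42°) = 0.5523 I₀ · cos²(30°) = 0.4142 I₀.
Need I₃/I₀ = 0.0685, so cos²(θ − 72°) = 0.0685 / 0.4142 = 0.1654.
θ − 72° = arccos(√0.1654) = 66.0°, giving θ ≈ 72 + 66.0 = 138.0°.

θ ≈ 138°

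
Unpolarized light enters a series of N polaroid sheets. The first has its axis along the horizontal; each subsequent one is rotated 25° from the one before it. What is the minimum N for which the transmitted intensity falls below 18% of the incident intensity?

First polarizer halves the unpolarized light: factor 1/2.
Each further stage multiplies by cos²(25°) = 0.8214.
After N polarizers: T = 0.5·0.8214^(N−1). Require T < 0.18 ⇒ N−1 > ln(0.18/0.5)/ln(0.8214) = 5.19, so N−1 ≥ 6 and N = 7.
Check: N=7 gives T = 0.1536 < 0.18; N=6 gives T = 0.187.

N = 7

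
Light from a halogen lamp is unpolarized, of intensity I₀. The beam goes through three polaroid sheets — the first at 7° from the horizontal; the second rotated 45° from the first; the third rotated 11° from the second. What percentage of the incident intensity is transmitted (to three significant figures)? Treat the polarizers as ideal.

Unpolarized light through the first polarizer → I₁ = ½ I₀, now polarized at 7°.
I₂ = I₁ cos²(45°) = 0.5 · 0.5 I₀ = 0.25 I₀.
I₃ = I₂ cos²(11°) = 0.25 · 0.9636 I₀ = 0.2409 I₀.
That is 24.09% of the incident intensity.

≈ 24.1%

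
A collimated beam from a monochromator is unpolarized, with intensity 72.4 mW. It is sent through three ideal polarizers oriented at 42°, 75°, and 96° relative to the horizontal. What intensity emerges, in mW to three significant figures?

Unpolarized light through the first polarizer → I₁ = 72.4 mW/2 = 36.2 mW, polarized at 42°.
I₂ = I₁ · cos²(33°) = 36.2 · 0.7034 = 25.46 mW.
I₃ = I₂ · cos²(21°) = 25.46 · 0.8716 = 22.19 mW.

I ≈ 22.2 mW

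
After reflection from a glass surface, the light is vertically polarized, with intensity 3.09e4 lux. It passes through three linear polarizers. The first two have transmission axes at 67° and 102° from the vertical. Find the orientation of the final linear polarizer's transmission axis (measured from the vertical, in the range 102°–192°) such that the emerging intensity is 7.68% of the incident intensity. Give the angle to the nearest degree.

θ ≈ 132°

I₁ = I₀ cos²(67° − 0°) = I₀ cos²(67°) = 0.1527 I₀.
I₂ = I₁ cos²(102° − 67°) = 0.1527 I₀ · cos²(35°) = 0.1024 I₀.
Need I₃/I₀ = 0.0768, so cos²(θ − 102°) = 0.0768 / 0.1024 = 0.7497.
θ − 102° = arccos(√0.7497) = 30.0°, giving θ ≈ 102 + 30.0 = 132.0°.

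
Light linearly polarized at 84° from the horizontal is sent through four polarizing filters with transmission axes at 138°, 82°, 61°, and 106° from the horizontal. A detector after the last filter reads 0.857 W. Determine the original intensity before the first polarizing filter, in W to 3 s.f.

I₀ ≈ 18.2 W

I₁ = I₀ cos²(138° − 84°) = I₀ cos²(54°) = 0.3455 I₀.
I₂ = I₁ cos²(82° − 138°) = 0.3455 I₀ · cos²(56°) = 0.108 I₀.
I₃ = I₂ cos²(61° − 82°) = 0.108 I₀ · cos²(21°) = 0.09416 I₀.
I₄ = I₃ cos²(106° − 61°) = 0.09416 I₀ · cos²(45°) = 0.04708 I₀.
So 0.857 W = 0.04708 I₀, giving I₀ = 0.857/0.04708 = 18.2 W.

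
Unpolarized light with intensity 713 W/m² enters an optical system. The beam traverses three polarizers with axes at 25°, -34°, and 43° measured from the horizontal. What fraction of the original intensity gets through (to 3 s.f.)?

Unpolarized light through the first polarizer → I₁ = 713 W/m²/2 = 356.5 W/m², polarized at 25°.
I₂ = I₁ · cos²(59°) = 356.5 · 0.2653 = 94.57 W/m².
I₃ = I₂ · cos²(77°) = 94.57 · 0.0506 = 4.785 W/m².
Transmitted fraction = 0.006712.

I/I₀ ≈ 0.00671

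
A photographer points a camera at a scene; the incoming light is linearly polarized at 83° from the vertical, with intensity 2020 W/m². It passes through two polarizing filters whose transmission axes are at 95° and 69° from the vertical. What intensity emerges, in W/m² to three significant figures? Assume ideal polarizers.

I ≈ 1560 W/m²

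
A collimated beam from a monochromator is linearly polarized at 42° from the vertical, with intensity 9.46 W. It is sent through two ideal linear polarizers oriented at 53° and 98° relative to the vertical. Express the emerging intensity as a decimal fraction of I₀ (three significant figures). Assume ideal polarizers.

I/I₀ ≈ 0.482

I₁ = 9.46 W · cos²(11°) = 9.116 W.
I₂ = I₁ · cos²(45°) = 9.116 · 0.5 = 4.558 W.
Transmitted fraction = 0.4818.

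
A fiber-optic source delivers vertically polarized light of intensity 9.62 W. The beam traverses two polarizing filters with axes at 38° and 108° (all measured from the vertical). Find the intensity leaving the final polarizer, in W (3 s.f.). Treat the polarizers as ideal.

I ≈ 0.699 W

By Malus's law, I₁ = 9.62 W · cos²(38°) = 5.974 W.
I₂ = I₁ · cos²(70°) = 5.974 · 0.117 = 0.6988 W.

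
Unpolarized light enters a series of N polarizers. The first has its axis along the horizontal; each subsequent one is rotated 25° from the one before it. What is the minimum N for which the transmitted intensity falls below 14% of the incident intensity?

N = 8

First polarizer halves the unpolarized light: factor 1/2.
Each further stage multiplies by cos²(25°) = 0.8214.
After N polarizers: T = 0.5·0.8214^(N−1). Require T < 0.14 ⇒ N−1 > ln(0.14/0.5)/ln(0.8214) = 6.47, so N−1 ≥ 7 and N = 8.
Check: N=8 gives T = 0.1261 < 0.14; N=7 gives T = 0.1536.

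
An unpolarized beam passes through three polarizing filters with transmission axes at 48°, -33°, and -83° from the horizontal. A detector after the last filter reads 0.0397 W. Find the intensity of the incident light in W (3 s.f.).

Unpolarized light through the first polarizer → I₁ = ½ I₀, now polarized at 48°.
I₂ = I₁ cos²(-33° − 48°) = 0.5 I₀ · cos²(81°) = 0.01224 I₀.
I₃ = I₂ cos²(-83° + 33°) = 0.01224 I₀ · cos²(50°) = 0.005056 I₀.
So 0.0397 W = 0.005056 I₀, giving I₀ = 0.0397/0.005056 = 7.853 W.

I₀ ≈ 7.85 W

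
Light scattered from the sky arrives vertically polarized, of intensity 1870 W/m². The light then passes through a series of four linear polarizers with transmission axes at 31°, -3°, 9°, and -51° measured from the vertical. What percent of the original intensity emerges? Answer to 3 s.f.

By Malus's law, I₁ = 1870 W/m² · cos²(31°) = 1374 W/m².
I₂ = I₁ · cos²(34°) = 1374 · 0.6873 = 944.3 W/m².
I₃ = I₂ · cos²(12°) = 944.3 · 0.9568 = 903.5 W/m².
I₄ = I₃ · cos²(60°) = 903.5 · 0.25 = 225.9 W/m².
That is 12.08% of the incident intensity.

≈ 12.1%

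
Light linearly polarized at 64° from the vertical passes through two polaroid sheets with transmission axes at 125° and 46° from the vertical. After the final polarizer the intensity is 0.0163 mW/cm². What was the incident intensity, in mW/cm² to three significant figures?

I₀ ≈ 1.90 mW/cm²

I₁ = I₀ cos²(125° − 64°) = I₀ cos²(61°) = 0.235 I₀.
I₂ = I₁ cos²(46° − 125°) = 0.235 I₀ · cos²(79°) = 0.008557 I₀.
So 0.0163 mW/cm² = 0.008557 I₀, giving I₀ = 0.0163/0.008557 = 1.905 mW/cm².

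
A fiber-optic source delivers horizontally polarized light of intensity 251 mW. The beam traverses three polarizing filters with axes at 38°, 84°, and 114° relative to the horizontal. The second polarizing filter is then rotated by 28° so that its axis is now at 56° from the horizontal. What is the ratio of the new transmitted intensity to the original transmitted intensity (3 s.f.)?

I_new/I_old ≈ 0.702

Before rotation:
By Malus's law, I₁ = I₀ cos²(38° − 0°) = I₀ cos²(38°) = 0.621 I₀.
I₂ = I₁ cos²(84° − 38°) = 0.621 I₀ · cos²(46°) = 0.2996 I₀.
I₃ = I₂ cos²(114° − 84°) = 0.2996 I₀ · cos²(30°) = 0.2247 I₀.
After rotation:
I₁ = I₀ cos²(38° − 0°) = I₀ cos²(38°) = 0.621 I₀.
I₂ = I₁ cos²(56° − 38°) = 0.621 I₀ · cos²(18°) = 0.5617 I₀.
I₃ = I₂ cos²(114° − 56°) = 0.5617 I₀ · cos²(58°) = 0.1577 I₀.
Ratio = 0.1577 / 0.2247 = 0.7018.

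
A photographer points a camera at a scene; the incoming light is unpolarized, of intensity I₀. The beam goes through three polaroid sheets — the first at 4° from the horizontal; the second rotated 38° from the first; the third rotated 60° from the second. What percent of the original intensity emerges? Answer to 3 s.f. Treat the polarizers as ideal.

Unpolarized light through the first polarizer → I₁ = ½ I₀, now polarized at 4°.
I₂ = I₁ cos²(38°) = 0.5 · 0.621 I₀ = 0.3105 I₀.
I₃ = I₂ cos²(60°) = 0.3105 · 0.25 I₀ = 0.07762 I₀.
That is 7.762% of the incident intensity.

≈ 7.76%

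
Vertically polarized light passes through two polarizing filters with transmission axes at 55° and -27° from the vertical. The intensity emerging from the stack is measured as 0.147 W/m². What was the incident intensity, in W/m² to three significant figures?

I₀ ≈ 23.1 W/m²

I₁ = I₀ cos²(55° − 0°) = I₀ cos²(55°) = 0.329 I₀.
I₂ = I₁ cos²(-27° − 55°) = 0.329 I₀ · cos²(82°) = 0.006372 I₀.
So 0.147 W/m² = 0.006372 I₀, giving I₀ = 0.147/0.006372 = 23.07 W/m².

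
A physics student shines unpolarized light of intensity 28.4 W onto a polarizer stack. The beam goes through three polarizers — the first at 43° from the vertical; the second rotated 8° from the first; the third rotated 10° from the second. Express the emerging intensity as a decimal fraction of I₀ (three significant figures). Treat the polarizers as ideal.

Unpolarized light through the first polarizer → I₁ = 28.4 W/2 = 14.2 W, polarized at 43°.
I₂ = I₁ · cos²(8°) = 14.2 · 0.9806 = 13.92 W.
I₃ = I₂ · cos²(10°) = 13.92 · 0.9698 = 13.51 W.
Transmitted fraction = 0.4755.

I/I₀ ≈ 0.476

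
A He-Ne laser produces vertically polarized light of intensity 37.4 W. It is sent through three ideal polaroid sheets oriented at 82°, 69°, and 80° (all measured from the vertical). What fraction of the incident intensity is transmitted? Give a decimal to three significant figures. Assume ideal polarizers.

I₁ = 37.4 W · cos²(82°) = 0.7244 W.
I₂ = I₁ · cos²(13°) = 0.7244 · 0.9494 = 0.6877 W.
I₃ = I₂ · cos²(11°) = 0.6877 · 0.9636 = 0.6627 W.
Transmitted fraction = 0.01772.

I/I₀ ≈ 0.0177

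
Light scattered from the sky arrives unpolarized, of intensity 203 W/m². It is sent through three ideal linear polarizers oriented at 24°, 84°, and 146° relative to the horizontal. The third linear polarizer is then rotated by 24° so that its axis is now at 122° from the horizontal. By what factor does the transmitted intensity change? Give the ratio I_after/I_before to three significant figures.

I_new/I_old ≈ 2.82

Before rotation:
Unpolarized light through the first polarizer → I₁ = ½ I₀, now polarized at 24°.
I₂ = I₁ cos²(84° − 24°) = 0.5 I₀ · cos²(60°) = 0.125 I₀.
I₃ = I₂ cos²(146° − 84°) = 0.125 I₀ · cos²(62°) = 0.02755 I₀.
After rotation:
Unpolarized light through the first polarizer → I₁ = ½ I₀, now polarized at 24°.
I₂ = I₁ cos²(84° − 24°) = 0.5 I₀ · cos²(60°) = 0.125 I₀.
I₃ = I₂ cos²(122° − 84°) = 0.125 I₀ · cos²(38°) = 0.07762 I₀.
Ratio = 0.07762 / 0.02755 = 2.817.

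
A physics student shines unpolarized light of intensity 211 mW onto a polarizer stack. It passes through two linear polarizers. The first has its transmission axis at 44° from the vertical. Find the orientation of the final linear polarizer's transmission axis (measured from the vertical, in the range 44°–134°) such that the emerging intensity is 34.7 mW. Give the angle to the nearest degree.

Unpolarized light through the first polarizer → I₁ = ½ I₀, now polarized at 44°.
Target fraction: 34.7 / 211 mW = 0.1645 of I₀.
Need I₂/I₀ = 0.1645, so cos²(θ − 44°) = 0.1645 / 0.5 = 0.3289.
θ − 44° = arccos(√0.3289) = 55.0°, giving θ ≈ 44 + 55.0 = 99.0°.

θ ≈ 99°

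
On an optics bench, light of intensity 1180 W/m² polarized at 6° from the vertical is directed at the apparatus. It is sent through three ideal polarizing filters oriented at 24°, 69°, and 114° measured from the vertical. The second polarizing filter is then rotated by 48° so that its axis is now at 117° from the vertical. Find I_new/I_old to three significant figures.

Before rotation:
By Malus's law, I₁ = I₀ cos²(24° − 6°) = I₀ cos²(18°) = 0.9045 I₀.
I₂ = I₁ cos²(69° − 24°) = 0.9045 I₀ · cos²(45°) = 0.4523 I₀.
I₃ = I₂ cos²(114° − 69°) = 0.4523 I₀ · cos²(45°) = 0.2261 I₀.
After rotation:
I₁ = I₀ cos²(24° − 6°) = I₀ cos²(18°) = 0.9045 I₀.
Angle between axes 1 and 2: 87°. I₂ = 0.9045 I₀ · cos²(87°) = 0.002477 I₀.
I₃ = I₂ cos²(114° − 117°) = 0.002477 I₀ · cos²(3°) = 0.002471 I₀.
Ratio = 0.002471 / 0.2261 = 0.01093.

I_new/I_old ≈ 0.0109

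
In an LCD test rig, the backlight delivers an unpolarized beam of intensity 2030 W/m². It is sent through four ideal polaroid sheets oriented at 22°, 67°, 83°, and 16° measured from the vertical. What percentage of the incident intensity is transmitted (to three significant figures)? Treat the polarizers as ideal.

≈ 3.53%

Unpolarized light through the first polarizer → I₁ = 2030 W/m²/2 = 1015 W/m², polarized at 22°.
I₂ = I₁ · cos²(45°) = 1015 · 0.5 = 507.5 W/m².
I₃ = I₂ · cos²(16°) = 507.5 · 0.924 = 468.9 W/m².
I₄ = I₃ · cos²(67°) = 468.9 · 0.1527 = 71.59 W/m².
That is 3.527% of the incident intensity.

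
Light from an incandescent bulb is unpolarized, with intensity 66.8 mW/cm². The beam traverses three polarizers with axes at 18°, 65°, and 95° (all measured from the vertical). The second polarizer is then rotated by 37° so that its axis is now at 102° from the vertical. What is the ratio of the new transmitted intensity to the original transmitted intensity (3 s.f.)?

I_new/I_old ≈ 0.0309

Before rotation:
Unpolarized light through the first polarizer → I₁ = ½ I₀, now polarized at 18°.
I₂ = I₁ cos²(65° − 18°) = 0.5 I₀ · cos²(47°) = 0.2326 I₀.
I₃ = I₂ cos²(95° − 65°) = 0.2326 I₀ · cos²(30°) = 0.1744 I₀.
After rotation:
Unpolarized light through the first polarizer → I₁ = ½ I₀, now polarized at 18°.
I₂ = I₁ cos²(102° − 18°) = 0.5 I₀ · cos²(84°) = 0.005463 I₀.
I₃ = I₂ cos²(95° − 102°) = 0.005463 I₀ · cos²(7°) = 0.005382 I₀.
Ratio = 0.005382 / 0.1744 = 0.03086.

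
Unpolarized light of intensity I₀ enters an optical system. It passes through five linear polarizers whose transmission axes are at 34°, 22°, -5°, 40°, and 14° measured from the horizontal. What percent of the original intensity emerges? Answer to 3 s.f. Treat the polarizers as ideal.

≈ 15.3%

Unpolarized light through the first polarizer → I₁ = ½ I₀, now polarized at 34°.
I₂ = I₁ cos²(22° − 34°) = 0.5 I₀ · cos²(12°) = 0.4784 I₀.
I₃ = I₂ cos²(-5° − 22°) = 0.4784 I₀ · cos²(27°) = 0.3798 I₀.
I₄ = I₃ cos²(40° + 5°) = 0.3798 I₀ · cos²(45°) = 0.1899 I₀.
I₅ = I₄ cos²(14° − 40°) = 0.1899 I₀ · cos²(26°) = 0.1534 I₀.
That is 15.34% of the incident intensity.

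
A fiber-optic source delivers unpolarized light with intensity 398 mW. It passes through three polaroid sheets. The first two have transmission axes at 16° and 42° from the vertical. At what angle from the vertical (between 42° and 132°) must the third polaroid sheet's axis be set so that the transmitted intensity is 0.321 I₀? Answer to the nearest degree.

θ ≈ 69°

Unpolarized light through the first polarizer → I₁ = ½ I₀, now polarized at 16°.
I₂ = I₁ cos²(42° − 16°) = 0.5 I₀ · cos²(26°) = 0.4039 I₀.
Need I₃/I₀ = 0.321, so cos²(θ − 42°) = 0.321 / 0.4039 = 0.7947.
θ − 42° = arccos(√0.7947) = 26.9°, giving θ ≈ 42 + 26.9 = 68.9°.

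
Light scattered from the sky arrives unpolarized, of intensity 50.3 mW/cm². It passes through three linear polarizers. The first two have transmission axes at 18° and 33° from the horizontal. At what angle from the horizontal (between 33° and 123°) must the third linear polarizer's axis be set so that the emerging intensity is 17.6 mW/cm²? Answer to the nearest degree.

θ ≈ 63°

Unpolarized light through the first polarizer → I₁ = ½ I₀, now polarized at 18°.
I₂ = I₁ cos²(33° − 18°) = 0.5 I₀ · cos²(15°) = 0.4665 I₀.
Target fraction: 17.6 / 50.3 mW/cm² = 0.3499 of I₀.
Need I₃/I₀ = 0.3499, so cos²(θ − 33°) = 0.3499 / 0.4665 = 0.75.
θ − 33° = arccos(√0.75) = 30.0°, giving θ ≈ 33 + 30.0 = 63.0°.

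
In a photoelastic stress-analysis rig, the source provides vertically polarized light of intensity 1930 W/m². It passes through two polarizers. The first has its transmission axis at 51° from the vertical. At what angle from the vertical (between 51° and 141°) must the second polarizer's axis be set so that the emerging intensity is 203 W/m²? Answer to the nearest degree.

I₁ = I₀ cos²(51° − 0°) = I₀ cos²(51°) = 0.396 I₀.
Target fraction: 203 / 1930 W/m² = 0.1052 of I₀.
Need I₂/I₀ = 0.1052, so cos²(θ − 51°) = 0.1052 / 0.396 = 0.2656.
θ − 51° = arccos(√0.2656) = 59.0°, giving θ ≈ 51 + 59.0 = 110.0°.

θ ≈ 110°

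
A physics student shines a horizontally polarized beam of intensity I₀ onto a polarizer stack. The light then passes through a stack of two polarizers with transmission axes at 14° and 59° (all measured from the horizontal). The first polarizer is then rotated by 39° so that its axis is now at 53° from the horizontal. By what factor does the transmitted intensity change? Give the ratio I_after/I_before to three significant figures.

Before rotation:
I₁ = I₀ cos²(14° − 0°) = I₀ cos²(14°) = 0.9415 I₀.
I₂ = I₁ cos²(59° − 14°) = 0.9415 I₀ · cos²(45°) = 0.4707 I₀.
After rotation:
I₁ = I₀ cos²(53° − 0°) = I₀ cos²(53°) = 0.3622 I₀.
I₂ = I₁ cos²(59° − 53°) = 0.3622 I₀ · cos²(6°) = 0.3582 I₀.
Ratio = 0.3582 / 0.4707 = 0.761.

I_new/I_old ≈ 0.761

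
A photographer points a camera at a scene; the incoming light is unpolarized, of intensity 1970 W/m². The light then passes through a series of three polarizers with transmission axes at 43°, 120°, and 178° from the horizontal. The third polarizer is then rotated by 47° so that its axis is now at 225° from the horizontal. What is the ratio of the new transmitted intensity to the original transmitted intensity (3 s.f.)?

Before rotation:
Unpolarized light through the first polarizer → I₁ = ½ I₀, now polarized at 43°.
I₂ = I₁ cos²(120° − 43°) = 0.5 I₀ · cos²(77°) = 0.0253 I₀.
I₃ = I₂ cos²(178° − 120°) = 0.0253 I₀ · cos²(58°) = 0.007105 I₀.
After rotation:
Unpolarized light through the first polarizer → I₁ = ½ I₀, now polarized at 43°.
I₂ = I₁ cos²(120° − 43°) = 0.5 I₀ · cos²(77°) = 0.0253 I₀.
Angle between axes 2 and 3: 75°. I₃ = 0.0253 I₀ · cos²(75°) = 0.001695 I₀.
Ratio = 0.001695 / 0.007105 = 0.2385.

I_new/I_old ≈ 0.239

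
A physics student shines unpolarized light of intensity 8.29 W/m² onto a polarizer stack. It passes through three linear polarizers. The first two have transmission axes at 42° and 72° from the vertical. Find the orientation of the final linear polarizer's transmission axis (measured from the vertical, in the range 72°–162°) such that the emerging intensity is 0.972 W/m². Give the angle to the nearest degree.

θ ≈ 128°

Unpolarized light through the first polarizer → I₁ = ½ I₀, now polarized at 42°.
I₂ = I₁ cos²(72° − 42°) = 0.5 I₀ · cos²(30°) = 0.375 I₀.
Target fraction: 0.972 / 8.29 W/m² = 0.1172 of I₀.
Need I₃/I₀ = 0.1172, so cos²(θ − 72°) = 0.1172 / 0.375 = 0.3127.
θ − 72° = arccos(√0.3127) = 56.0°, giving θ ≈ 72 + 56.0 = 128.0°.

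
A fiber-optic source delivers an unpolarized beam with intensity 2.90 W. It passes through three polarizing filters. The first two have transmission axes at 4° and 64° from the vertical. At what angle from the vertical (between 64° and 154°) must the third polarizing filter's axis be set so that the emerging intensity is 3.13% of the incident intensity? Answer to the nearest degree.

Unpolarized light through the first polarizer → I₁ = ½ I₀, now polarized at 4°.
I₂ = I₁ cos²(64° − 4°) = 0.5 I₀ · cos²(60°) = 0.125 I₀.
Need I₃/I₀ = 0.0313, so cos²(θ − 64°) = 0.0313 / 0.125 = 0.2504.
θ − 64° = arccos(√0.2504) = 60.0°, giving θ ≈ 64 + 60.0 = 124.0°.

θ ≈ 124°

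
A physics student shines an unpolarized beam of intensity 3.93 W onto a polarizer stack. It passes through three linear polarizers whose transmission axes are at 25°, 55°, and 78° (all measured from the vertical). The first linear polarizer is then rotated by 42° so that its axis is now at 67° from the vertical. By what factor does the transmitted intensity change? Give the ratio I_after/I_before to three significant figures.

I_new/I_old ≈ 1.28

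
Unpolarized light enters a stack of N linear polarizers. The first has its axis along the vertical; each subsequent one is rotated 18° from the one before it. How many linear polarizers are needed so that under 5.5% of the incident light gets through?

First polarizer halves the unpolarized light: factor 1/2.
Each further stage multiplies by cos²(18°) = 0.9045.
After N polarizers: T = 0.5·0.9045^(N−1). Require T < 0.055 ⇒ N−1 > ln(0.055/0.5)/ln(0.9045) = 21.99, so N−1 ≥ 22 and N = 23.
Check: N=23 gives T = 0.05496 < 0.055; N=22 gives T = 0.06076.

N = 23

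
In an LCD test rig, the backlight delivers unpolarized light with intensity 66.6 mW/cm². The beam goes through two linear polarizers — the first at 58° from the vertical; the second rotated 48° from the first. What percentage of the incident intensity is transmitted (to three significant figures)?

≈ 22.4%

Unpolarized light through the first polarizer → I₁ = 66.6 mW/cm²/2 = 33.3 mW/cm², polarized at 58°.
I₂ = I₁ · cos²(48°) = 33.3 · 0.4477 = 14.91 mW/cm².
That is 22.39% of the incident intensity.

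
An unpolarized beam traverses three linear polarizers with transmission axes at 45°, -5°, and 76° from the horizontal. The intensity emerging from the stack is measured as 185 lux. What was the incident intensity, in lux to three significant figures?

Unpolarized light through the first polarizer → I₁ = ½ I₀, now polarized at 45°.
I₂ = I₁ cos²(-5° − 45°) = 0.5 I₀ · cos²(50°) = 0.2066 I₀.
I₃ = I₂ cos²(76° + 5°) = 0.2066 I₀ · cos²(81°) = 0.005056 I₀.
So 185 lux = 0.005056 I₀, giving I₀ = 185/0.005056 = 3.659e+04 lux.

I₀ ≈ 3.66e4 lux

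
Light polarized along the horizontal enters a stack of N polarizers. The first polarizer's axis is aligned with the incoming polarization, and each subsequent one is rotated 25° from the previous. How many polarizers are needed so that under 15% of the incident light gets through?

N = 11

First polarizer is aligned with the polarization: full transmission.
Each further stage multiplies by cos²(25°) = 0.8214.
After N polarizers: T = 0.8214^(N−1). Require T < 0.15 ⇒ N−1 > ln(0.15)/ln(0.8214) = 9.64, so N−1 ≥ 10 and N = 11.
Check: N=11 gives T = 0.1398 < 0.15; N=10 gives T = 0.1702.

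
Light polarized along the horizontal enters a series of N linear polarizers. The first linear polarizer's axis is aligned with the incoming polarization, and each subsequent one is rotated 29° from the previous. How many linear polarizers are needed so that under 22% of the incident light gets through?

N = 7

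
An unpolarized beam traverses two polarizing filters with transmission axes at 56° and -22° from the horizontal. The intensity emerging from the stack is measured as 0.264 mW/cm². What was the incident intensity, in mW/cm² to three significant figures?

I₀ ≈ 12.2 mW/cm²

Unpolarized light through the first polarizer → I₁ = ½ I₀, now polarized at 56°.
I₂ = I₁ cos²(-22° − 56°) = 0.5 I₀ · cos²(78°) = 0.02161 I₀.
So 0.264 mW/cm² = 0.02161 I₀, giving I₀ = 0.264/0.02161 = 12.21 mW/cm².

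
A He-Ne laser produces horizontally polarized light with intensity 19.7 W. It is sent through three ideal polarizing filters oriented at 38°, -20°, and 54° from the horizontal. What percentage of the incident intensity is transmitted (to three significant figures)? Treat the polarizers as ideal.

I₁ = 19.7 W · cos²(38°) = 12.23 W.
I₂ = I₁ · cos²(58°) = 12.23 · 0.2808 = 3.435 W.
I₃ = I₂ · cos²(74°) = 3.435 · 0.07598 = 0.261 W.
That is 1.325% of the incident intensity.

≈ 1.32%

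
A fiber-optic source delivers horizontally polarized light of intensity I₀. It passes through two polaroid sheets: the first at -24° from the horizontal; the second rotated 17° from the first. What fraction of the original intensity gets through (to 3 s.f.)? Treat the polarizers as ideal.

By Malus's law, I₁ = I₀ cos²(-24° − 0°) = I₀ cos²(24°) = 0.8346 I₀.
I₂ = I₁ cos²(17°) = 0.8346 · 0.9145 I₀ = 0.7632 I₀.
Transmitted fraction = 0.7632.

≈ 0.763 I₀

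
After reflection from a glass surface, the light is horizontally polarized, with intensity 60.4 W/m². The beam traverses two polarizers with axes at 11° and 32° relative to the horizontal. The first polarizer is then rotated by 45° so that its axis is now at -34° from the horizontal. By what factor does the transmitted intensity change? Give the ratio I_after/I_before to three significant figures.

I_new/I_old ≈ 0.135

Before rotation:
By Malus's law, I₁ = I₀ cos²(11° − 0°) = I₀ cos²(11°) = 0.9636 I₀.
I₂ = I₁ cos²(32° − 11°) = 0.9636 I₀ · cos²(21°) = 0.8398 I₀.
After rotation:
I₁ = I₀ cos²(-34° − 0°) = I₀ cos²(34°) = 0.6873 I₀.
I₂ = I₁ cos²(32° + 34°) = 0.6873 I₀ · cos²(66°) = 0.1137 I₀.
Ratio = 0.1137 / 0.8398 = 0.1354.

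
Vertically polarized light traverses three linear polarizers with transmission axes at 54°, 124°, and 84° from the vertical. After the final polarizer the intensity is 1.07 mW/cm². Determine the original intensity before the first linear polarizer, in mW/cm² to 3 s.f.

I₀ ≈ 45.1 mW/cm²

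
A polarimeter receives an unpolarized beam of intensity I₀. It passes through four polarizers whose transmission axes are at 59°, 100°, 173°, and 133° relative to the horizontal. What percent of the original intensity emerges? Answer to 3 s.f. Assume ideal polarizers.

Unpolarized light through the first polarizer → I₁ = ½ I₀, now polarized at 59°.
I₂ = I₁ cos²(100° − 59°) = 0.5 I₀ · cos²(41°) = 0.2848 I₀.
I₃ = I₂ cos²(173° − 100°) = 0.2848 I₀ · cos²(73°) = 0.02434 I₀.
I₄ = I₃ cos²(133° − 173°) = 0.02434 I₀ · cos²(40°) = 0.01429 I₀.
That is 1.429% of the incident intensity.

≈ 1.43%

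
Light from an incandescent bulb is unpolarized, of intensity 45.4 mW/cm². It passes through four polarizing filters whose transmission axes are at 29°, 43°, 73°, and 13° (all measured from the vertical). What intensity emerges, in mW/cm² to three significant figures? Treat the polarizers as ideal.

I ≈ 4.01 mW/cm²

Unpolarized light through the first polarizer → I₁ = 45.4 mW/cm²/2 = 22.7 mW/cm², polarized at 29°.
I₂ = I₁ · cos²(14°) = 22.7 · 0.9415 = 21.37 mW/cm².
I₃ = I₂ · cos²(30°) = 21.37 · 0.75 = 16.03 mW/cm².
I₄ = I₃ · cos²(60°) = 16.03 · 0.25 = 4.007 mW/cm².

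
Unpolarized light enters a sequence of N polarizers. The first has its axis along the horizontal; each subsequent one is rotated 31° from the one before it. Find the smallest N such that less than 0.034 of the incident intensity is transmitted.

First polarizer halves the unpolarized light: factor 1/2.
Each further stage multiplies by cos²(31°) = 0.7347.
After N polarizers: T = 0.5·0.7347^(N−1). Require T < 0.034 ⇒ N−1 > ln(0.034/0.5)/ln(0.7347) = 8.72, so N−1 ≥ 9 and N = 10.
Check: N=10 gives T = 0.0312 < 0.034; N=9 gives T = 0.04246.

N = 10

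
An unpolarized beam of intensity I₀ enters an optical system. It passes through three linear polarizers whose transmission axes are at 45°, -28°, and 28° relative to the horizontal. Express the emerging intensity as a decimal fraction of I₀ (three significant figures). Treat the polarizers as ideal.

Unpolarized light through the first polarizer → I₁ = ½ I₀, now polarized at 45°.
I₂ = I₁ cos²(-28° − 45°) = 0.5 I₀ · cos²(73°) = 0.04274 I₀.
I₃ = I₂ cos²(28° + 28°) = 0.04274 I₀ · cos²(56°) = 0.01336 I₀.
Transmitted fraction = 0.01336.

≈ 0.0134 I₀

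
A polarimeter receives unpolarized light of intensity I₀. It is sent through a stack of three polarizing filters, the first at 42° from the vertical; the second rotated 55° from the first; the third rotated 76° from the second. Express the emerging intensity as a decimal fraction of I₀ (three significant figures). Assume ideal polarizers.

Unpolarized light through the first polarizer → I₁ = ½ I₀, now polarized at 42°.
I₂ = I₁ cos²(55°) = 0.5 · 0.329 I₀ = 0.1645 I₀.
I₃ = I₂ cos²(76°) = 0.1645 · 0.05853 I₀ = 0.009627 I₀.
Transmitted fraction = 0.009627.

≈ 0.00963 I₀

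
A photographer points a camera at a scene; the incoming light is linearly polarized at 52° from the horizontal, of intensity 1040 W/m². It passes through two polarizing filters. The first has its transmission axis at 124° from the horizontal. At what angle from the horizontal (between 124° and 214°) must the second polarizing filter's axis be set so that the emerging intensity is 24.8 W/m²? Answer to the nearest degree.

θ ≈ 184°

By Malus's law, I₁ = I₀ cos²(124° − 52°) = I₀ cos²(72°) = 0.09549 I₀.
Target fraction: 24.8 / 1040 W/m² = 0.02385 of I₀.
Need I₂/I₀ = 0.02385, so cos²(θ − 124°) = 0.02385 / 0.09549 = 0.2497.
θ − 124° = arccos(√0.2497) = 60.0°, giving θ ≈ 124 + 60.0 = 184.0°.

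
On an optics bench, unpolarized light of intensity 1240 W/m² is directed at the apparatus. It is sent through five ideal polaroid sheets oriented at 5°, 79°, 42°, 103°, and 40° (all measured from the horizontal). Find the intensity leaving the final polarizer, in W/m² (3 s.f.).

Unpolarized light through the first polarizer → I₁ = 1240 W/m²/2 = 620 W/m², polarized at 5°.
I₂ = I₁ · cos²(74°) = 620 · 0.07598 = 47.11 W/m².
I₃ = I₂ · cos²(37°) = 47.11 · 0.6378 = 30.04 W/m².
I₄ = I₃ · cos²(61°) = 30.04 · 0.235 = 7.062 W/m².
I₅ = I₄ · cos²(63°) = 7.062 · 0.2061 = 1.455 W/m².

I ≈ 1.46 W/m²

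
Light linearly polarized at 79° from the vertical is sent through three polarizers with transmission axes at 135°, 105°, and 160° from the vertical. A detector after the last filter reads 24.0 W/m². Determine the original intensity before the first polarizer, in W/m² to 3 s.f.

I₀ ≈ 311 W/m²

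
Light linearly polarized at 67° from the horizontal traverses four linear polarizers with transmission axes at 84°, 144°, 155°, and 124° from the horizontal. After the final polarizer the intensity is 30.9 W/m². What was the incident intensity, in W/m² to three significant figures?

I₁ = I₀ cos²(84° − 67°) = I₀ cos²(17°) = 0.9145 I₀.
I₂ = I₁ cos²(144° − 84°) = 0.9145 I₀ · cos²(60°) = 0.2286 I₀.
I₃ = I₂ cos²(155° − 144°) = 0.2286 I₀ · cos²(11°) = 0.2203 I₀.
I₄ = I₃ cos²(124° − 155°) = 0.2203 I₀ · cos²(31°) = 0.1619 I₀.
So 30.9 W/m² = 0.1619 I₀, giving I₀ = 30.9/0.1619 = 190.9 W/m².

I₀ ≈ 191 W/m²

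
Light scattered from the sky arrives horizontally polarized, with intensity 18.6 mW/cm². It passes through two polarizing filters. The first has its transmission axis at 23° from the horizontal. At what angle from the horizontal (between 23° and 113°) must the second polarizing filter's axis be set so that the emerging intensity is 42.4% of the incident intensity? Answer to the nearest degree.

θ ≈ 68°

I₁ = I₀ cos²(23° − 0°) = I₀ cos²(23°) = 0.8473 I₀.
Need I₂/I₀ = 0.424, so cos²(θ − 23°) = 0.424 / 0.8473 = 0.5004.
θ − 23° = arccos(√0.5004) = 45.0°, giving θ ≈ 23 + 45.0 = 68.0°.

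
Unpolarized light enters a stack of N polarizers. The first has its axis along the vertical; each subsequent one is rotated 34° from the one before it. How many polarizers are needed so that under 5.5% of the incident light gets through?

N = 7

First polarizer halves the unpolarized light: factor 1/2.
Each further stage multiplies by cos²(34°) = 0.6873.
After N polarizers: T = 0.5·0.6873^(N−1). Require T < 0.055 ⇒ N−1 > ln(0.055/0.5)/ln(0.6873) = 5.89, so N−1 ≥ 6 and N = 7.
Check: N=7 gives T = 0.05271 < 0.055; N=6 gives T = 0.07669.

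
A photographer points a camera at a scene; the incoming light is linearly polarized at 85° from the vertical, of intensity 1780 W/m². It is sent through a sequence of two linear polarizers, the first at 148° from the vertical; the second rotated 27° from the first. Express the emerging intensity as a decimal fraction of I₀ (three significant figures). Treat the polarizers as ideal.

I/I₀ ≈ 0.164

I₁ = 1780 W/m² · cos²(63°) = 366.9 W/m².
I₂ = I₁ · cos²(27°) = 366.9 · 0.7939 = 291.3 W/m².
Transmitted fraction = 0.1636.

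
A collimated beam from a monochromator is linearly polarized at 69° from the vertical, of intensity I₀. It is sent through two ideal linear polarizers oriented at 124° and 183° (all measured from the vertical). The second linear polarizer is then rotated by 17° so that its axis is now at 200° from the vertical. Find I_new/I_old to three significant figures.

Before rotation:
I₁ = I₀ cos²(124° − 69°) = I₀ cos²(55°) = 0.329 I₀.
I₂ = I₁ cos²(183° − 124°) = 0.329 I₀ · cos²(59°) = 0.08727 I₀.
After rotation:
I₁ = I₀ cos²(124° − 69°) = I₀ cos²(55°) = 0.329 I₀.
I₂ = I₁ cos²(200° − 124°) = 0.329 I₀ · cos²(76°) = 0.01925 I₀.
Ratio = 0.01925 / 0.08727 = 0.2206.

I_new/I_old ≈ 0.221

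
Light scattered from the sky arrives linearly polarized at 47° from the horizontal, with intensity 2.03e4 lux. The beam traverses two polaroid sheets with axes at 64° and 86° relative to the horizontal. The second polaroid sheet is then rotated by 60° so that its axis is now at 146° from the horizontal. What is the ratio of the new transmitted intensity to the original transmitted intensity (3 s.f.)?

I_new/I_old ≈ 0.0225

Before rotation:
I₁ = I₀ cos²(64° − 47°) = I₀ cos²(17°) = 0.9145 I₀.
I₂ = I₁ cos²(86° − 64°) = 0.9145 I₀ · cos²(22°) = 0.7862 I₀.
After rotation:
I₁ = I₀ cos²(64° − 47°) = I₀ cos²(17°) = 0.9145 I₀.
I₂ = I₁ cos²(146° − 64°) = 0.9145 I₀ · cos²(82°) = 0.01771 I₀.
Ratio = 0.01771 / 0.7862 = 0.02253.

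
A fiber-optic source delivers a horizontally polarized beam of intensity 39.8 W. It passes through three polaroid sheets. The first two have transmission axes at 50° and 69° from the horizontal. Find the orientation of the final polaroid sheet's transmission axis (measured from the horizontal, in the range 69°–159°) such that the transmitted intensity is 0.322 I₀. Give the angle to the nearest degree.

θ ≈ 90°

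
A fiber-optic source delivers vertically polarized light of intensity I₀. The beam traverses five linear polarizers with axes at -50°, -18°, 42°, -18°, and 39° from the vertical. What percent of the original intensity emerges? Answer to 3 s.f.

I₁ = I₀ cos²(-50° − 0°) = I₀ cos²(50°) = 0.4132 I₀.
I₂ = I₁ cos²(-18° + 50°) = 0.4132 I₀ · cos²(32°) = 0.2972 I₀.
I₃ = I₂ cos²(42° + 18°) = 0.2972 I₀ · cos²(60°) = 0.07429 I₀.
I₄ = I₃ cos²(-18° − 42°) = 0.07429 I₀ · cos²(60°) = 0.01857 I₀.
I₅ = I₄ cos²(39° + 18°) = 0.01857 I₀ · cos²(57°) = 0.005509 I₀.
That is 0.5509% of the incident intensity.

≈ 0.551%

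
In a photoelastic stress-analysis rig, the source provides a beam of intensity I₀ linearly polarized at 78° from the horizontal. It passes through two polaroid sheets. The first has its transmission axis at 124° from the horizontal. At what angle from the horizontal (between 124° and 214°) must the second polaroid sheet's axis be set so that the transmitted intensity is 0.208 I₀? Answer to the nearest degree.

θ ≈ 173°

By Malus's law, I₁ = I₀ cos²(124° − 78°) = I₀ cos²(46°) = 0.4826 I₀.
Need I₂/I₀ = 0.208, so cos²(θ − 124°) = 0.208 / 0.4826 = 0.431.
θ − 124° = arccos(√0.431) = 49.0°, giving θ ≈ 124 + 49.0 = 173.0°.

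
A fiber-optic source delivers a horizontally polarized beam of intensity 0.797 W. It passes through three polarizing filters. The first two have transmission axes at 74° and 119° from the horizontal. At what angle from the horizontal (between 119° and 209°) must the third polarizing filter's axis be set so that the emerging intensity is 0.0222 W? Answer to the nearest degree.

I₁ = I₀ cos²(74° − 0°) = I₀ cos²(74°) = 0.07598 I₀.
I₂ = I₁ cos²(119° − 74°) = 0.07598 I₀ · cos²(45°) = 0.03799 I₀.
Target fraction: 0.0222 / 0.797 W = 0.02785 of I₀.
Need I₃/I₀ = 0.02785, so cos²(θ − 119°) = 0.02785 / 0.03799 = 0.7332.
θ − 119° = arccos(√0.7332) = 31.1°, giving θ ≈ 119 + 31.1 = 150.1°.

θ ≈ 150°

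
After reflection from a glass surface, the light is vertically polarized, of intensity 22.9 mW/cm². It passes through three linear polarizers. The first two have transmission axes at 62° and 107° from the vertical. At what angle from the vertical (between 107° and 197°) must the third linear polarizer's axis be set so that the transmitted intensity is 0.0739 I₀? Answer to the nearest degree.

I₁ = I₀ cos²(62° − 0°) = I₀ cos²(62°) = 0.2204 I₀.
I₂ = I₁ cos²(107° − 62°) = 0.2204 I₀ · cos²(45°) = 0.1102 I₀.
Need I₃/I₀ = 0.0739, so cos²(θ − 107°) = 0.0739 / 0.1102 = 0.6706.
θ − 107° = arccos(√0.6706) = 35.0°, giving θ ≈ 107 + 35.0 = 142.0°.

θ ≈ 142°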